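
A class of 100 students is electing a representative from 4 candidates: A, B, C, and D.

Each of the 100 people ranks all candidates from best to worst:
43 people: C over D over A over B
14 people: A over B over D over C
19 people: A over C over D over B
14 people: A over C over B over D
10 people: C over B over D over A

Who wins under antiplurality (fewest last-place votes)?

A

Last-place votes: A 10, B 62, C 14, D 14.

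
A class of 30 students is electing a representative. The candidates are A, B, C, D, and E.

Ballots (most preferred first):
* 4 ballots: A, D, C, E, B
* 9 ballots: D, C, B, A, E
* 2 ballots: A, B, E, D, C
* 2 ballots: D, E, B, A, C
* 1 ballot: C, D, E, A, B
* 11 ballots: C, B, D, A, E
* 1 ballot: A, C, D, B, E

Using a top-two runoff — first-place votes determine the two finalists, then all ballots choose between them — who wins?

Round 1 first-place votes: A 7, B 0, C 12, D 11, E 0. C and D advance.
Runoff: C is ranked above D on 13 ballots, D above C on 17.

D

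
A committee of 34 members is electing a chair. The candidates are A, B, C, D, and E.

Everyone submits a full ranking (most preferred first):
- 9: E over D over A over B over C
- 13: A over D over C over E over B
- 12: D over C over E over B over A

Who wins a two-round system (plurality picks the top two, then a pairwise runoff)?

D

Round 1 first-place votes: A 13, B 0, C 0, D 12, E 9. A and D advance.
Runoff: A is ranked above D on 13 ballots, D above A on 21.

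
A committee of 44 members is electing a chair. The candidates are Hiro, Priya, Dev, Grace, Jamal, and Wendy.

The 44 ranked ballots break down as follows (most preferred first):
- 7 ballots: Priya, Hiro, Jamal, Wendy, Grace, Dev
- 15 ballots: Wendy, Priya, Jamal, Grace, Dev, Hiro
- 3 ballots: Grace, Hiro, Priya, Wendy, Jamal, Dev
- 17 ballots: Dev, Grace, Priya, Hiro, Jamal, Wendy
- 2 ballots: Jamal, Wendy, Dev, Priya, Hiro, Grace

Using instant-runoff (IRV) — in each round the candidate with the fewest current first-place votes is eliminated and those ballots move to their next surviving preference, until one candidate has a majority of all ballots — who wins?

Round 1: Hiro 0, Priya 7, Dev 17, Grace 3, Jamal 2, Wendy 15. Hiro eliminated.
Round 2: Priya 7, Dev 17, Grace 3, Jamal 2, Wendy 15. Jamal eliminated.
Round 3: Priya 7, Dev 17, Grace 3, Wendy 17. Grace eliminated.
Round 4: Priya 10, Dev 17, Wendy 17. Priya eliminated.
Round 5: Dev 17, Wendy 27. Wendy has a majority (≥23).

Wendy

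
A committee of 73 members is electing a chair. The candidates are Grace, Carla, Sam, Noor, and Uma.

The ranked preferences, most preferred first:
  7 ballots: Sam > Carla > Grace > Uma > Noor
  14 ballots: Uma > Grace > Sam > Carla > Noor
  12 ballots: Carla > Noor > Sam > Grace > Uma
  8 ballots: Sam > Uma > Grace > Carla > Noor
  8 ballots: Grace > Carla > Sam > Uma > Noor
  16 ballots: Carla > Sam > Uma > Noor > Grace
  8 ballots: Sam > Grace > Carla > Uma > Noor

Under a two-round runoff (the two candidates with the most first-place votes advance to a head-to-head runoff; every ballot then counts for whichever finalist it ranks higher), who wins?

Round 1 first-place votes: Grace 8, Carla 28, Sam 23, Noor 0, Uma 14. Carla and Sam advance.
Runoff: Carla is ranked above Sam on 36 ballots, Sam above Carla on 37.

Sam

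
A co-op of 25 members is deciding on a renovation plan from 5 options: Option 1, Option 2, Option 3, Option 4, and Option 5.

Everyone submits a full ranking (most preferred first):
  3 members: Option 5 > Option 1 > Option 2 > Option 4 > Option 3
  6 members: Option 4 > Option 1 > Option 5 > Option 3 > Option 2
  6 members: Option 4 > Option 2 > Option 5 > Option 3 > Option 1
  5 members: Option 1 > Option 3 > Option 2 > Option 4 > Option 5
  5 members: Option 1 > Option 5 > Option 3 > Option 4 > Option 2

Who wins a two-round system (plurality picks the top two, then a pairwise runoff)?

Round 1 first-place votes: Option 1 10, Option 2 0, Option 3 0, Option 4 12, Option 5 3. Option 4 and Option 1 advance.
Runoff: Option 4 is ranked above Option 1 on 12 ballots, Option 1 above Option 4 on 13.

Option 1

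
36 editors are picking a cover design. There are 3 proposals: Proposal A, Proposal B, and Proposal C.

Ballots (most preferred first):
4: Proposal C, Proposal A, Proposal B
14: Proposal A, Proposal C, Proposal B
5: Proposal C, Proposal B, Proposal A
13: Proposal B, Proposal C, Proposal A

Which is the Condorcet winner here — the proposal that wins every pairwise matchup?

Proposal C

Proposal C vs Proposal A: 22–14
Proposal C vs Proposal B: 23–13
Proposal C beats every other proposal.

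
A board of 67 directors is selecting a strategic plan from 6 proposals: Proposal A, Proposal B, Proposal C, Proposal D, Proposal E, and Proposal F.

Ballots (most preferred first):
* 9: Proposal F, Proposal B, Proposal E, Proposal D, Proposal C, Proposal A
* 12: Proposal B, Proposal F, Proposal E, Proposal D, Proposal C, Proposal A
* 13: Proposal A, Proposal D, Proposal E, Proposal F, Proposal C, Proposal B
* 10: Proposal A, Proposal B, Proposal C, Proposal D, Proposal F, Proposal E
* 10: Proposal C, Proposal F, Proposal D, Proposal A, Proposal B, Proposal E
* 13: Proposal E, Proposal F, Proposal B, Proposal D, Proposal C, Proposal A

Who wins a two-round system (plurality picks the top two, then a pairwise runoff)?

Proposal E

Round 1 first-place votes: Proposal A 23, Proposal B 12, Proposal C 10, Proposal D 0, Proposal E 13, Proposal F 9. Proposal A and Proposal E advance.
Runoff: Proposal A is ranked above Proposal E on 33 ballots, Proposal E above Proposal A on 34.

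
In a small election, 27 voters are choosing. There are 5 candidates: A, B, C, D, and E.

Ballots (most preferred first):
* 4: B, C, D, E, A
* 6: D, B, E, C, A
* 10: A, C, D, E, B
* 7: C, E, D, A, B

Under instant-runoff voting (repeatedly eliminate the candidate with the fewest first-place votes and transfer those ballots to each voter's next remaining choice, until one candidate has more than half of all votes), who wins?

Round 1: A 10, B 4, C 7, D 6, E 0. E eliminated.
Round 2: A 10, B 4, C 7, D 6. B eliminated.
Round 3: A 10, C 11, D 6. D eliminated.
Round 4: A 10, C 17. C has a majority (≥14).

C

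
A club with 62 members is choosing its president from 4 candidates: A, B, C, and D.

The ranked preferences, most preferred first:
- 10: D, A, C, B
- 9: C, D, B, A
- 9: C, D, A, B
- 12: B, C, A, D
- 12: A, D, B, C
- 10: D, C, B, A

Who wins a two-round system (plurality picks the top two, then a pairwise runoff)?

D

Round 1 first-place votes: A 12, B 12, C 18, D 20. D and C advance.
Runoff: D is ranked above C on 32 ballots, C above D on 30.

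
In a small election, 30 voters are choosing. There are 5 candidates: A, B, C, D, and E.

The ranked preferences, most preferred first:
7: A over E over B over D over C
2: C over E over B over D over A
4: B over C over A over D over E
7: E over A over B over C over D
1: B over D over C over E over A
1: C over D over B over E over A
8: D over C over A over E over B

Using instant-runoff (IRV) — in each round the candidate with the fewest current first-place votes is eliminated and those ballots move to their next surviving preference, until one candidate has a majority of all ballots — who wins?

A

Round 1: A 7, B 5, C 3, D 8, E 7. C eliminated.
Round 2: A 7, B 5, D 9, E 9. B eliminated.
Round 3: A 11, D 10, E 9. E eliminated.
Round 4: A 18, D 12. A has a majority (≥16).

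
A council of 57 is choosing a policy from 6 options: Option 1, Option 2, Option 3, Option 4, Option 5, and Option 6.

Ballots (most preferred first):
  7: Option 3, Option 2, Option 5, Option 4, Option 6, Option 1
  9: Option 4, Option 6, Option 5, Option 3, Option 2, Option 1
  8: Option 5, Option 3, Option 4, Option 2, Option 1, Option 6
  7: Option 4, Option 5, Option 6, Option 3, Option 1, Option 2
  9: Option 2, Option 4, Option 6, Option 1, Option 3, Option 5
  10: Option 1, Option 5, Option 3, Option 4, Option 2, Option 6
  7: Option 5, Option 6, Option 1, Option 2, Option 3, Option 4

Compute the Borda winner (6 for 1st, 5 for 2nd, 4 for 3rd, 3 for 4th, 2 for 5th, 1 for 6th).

Option 1: 7×1 + 9×1 + 8×2 + 7×2 + 9×3 + 10×6 + 7×4 = 161
Option 2: 7×5 + 9×2 + 8×3 + 7×1 + 9×6 + 10×2 + 7×3 = 179
Option 3: 7×6 + 9×3 + 8×5 + 7×3 + 9×2 + 10×4 + 7×2 = 202
Option 4: 7×3 + 9×6 + 8×4 + 7×6 + 9×5 + 10×3 + 7×1 = 231
Option 5: 7×4 + 9×4 + 8×6 + 7×5 + 9×1 + 10×5 + 7×6 = 248
Option 6: 7×2 + 9×5 + 8×1 + 7×4 + 9×4 + 10×1 + 7×5 = 176

Option 5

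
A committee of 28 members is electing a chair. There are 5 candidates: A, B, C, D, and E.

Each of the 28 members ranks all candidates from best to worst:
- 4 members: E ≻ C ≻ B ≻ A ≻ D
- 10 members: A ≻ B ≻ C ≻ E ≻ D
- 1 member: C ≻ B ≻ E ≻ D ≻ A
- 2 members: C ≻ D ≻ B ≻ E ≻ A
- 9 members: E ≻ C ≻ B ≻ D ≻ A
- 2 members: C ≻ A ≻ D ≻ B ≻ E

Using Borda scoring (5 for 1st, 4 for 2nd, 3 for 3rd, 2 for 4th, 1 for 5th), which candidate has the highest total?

C

A: 4×2 + 10×5 + 1×1 + 2×1 + 9×1 + 2×4 = 78
B: 4×3 + 10×4 + 1×4 + 2×3 + 9×3 + 2×2 = 93
C: 4×4 + 10×3 + 1×5 + 2×5 + 9×4 + 2×5 = 107
D: 4×1 + 10×1 + 1×2 + 2×4 + 9×2 + 2×3 = 48
E: 4×5 + 10×2 + 1×3 + 2×2 + 9×5 + 2×1 = 94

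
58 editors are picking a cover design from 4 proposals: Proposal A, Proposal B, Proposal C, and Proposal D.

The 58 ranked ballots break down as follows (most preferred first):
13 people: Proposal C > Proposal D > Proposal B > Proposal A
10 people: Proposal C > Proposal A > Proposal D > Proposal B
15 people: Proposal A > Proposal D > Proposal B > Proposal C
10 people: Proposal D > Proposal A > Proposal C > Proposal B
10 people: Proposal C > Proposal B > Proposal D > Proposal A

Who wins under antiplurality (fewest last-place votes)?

Proposal D

Last-place votes: Proposal A 23, Proposal B 20, Proposal C 15, Proposal D 0.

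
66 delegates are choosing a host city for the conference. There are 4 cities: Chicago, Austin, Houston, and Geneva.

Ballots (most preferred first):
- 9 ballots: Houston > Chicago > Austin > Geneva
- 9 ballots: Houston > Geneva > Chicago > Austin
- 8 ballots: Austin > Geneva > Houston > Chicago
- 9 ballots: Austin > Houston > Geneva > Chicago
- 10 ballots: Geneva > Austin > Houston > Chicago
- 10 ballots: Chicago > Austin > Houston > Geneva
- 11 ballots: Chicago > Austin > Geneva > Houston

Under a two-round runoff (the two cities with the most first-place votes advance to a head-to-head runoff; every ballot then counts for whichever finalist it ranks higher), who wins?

Houston

Round 1 first-place votes: Chicago 21, Austin 17, Houston 18, Geneva 10. Chicago and Houston advance.
Runoff: Chicago is ranked above Houston on 21 ballots, Houston above Chicago on 45.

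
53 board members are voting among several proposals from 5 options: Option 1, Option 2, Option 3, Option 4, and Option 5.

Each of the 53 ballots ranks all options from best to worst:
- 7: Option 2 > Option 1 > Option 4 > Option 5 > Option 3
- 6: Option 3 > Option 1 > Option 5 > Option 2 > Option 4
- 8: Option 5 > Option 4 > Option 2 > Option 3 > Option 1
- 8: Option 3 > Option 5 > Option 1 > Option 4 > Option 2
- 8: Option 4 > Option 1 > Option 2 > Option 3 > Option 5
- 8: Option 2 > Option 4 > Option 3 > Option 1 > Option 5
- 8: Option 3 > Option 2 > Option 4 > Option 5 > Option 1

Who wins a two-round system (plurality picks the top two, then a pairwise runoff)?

Round 1 first-place votes: Option 1 0, Option 2 15, Option 3 22, Option 4 8, Option 5 8. Option 3 and Option 2 advance.
Runoff: Option 3 is ranked above Option 2 on 22 ballots, Option 2 above Option 3 on 31.

Option 2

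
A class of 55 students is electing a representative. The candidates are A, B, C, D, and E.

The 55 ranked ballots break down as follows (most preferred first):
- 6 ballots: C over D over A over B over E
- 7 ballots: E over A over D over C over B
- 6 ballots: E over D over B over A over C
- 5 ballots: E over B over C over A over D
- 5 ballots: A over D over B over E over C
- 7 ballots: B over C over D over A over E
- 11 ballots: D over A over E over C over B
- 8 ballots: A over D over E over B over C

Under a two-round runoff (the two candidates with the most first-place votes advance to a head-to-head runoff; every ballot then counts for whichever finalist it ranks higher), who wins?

A

Round 1 first-place votes: A 13, B 7, C 6, D 11, E 18. E and A advance.
Runoff: E is ranked above A on 18 ballots, A above E on 37.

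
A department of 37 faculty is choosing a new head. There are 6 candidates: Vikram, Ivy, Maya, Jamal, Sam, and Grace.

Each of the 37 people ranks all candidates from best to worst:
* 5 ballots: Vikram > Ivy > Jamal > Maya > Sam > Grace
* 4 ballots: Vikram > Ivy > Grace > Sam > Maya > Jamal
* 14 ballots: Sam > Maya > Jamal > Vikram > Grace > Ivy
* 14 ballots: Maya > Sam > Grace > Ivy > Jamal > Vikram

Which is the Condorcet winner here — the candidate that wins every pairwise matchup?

Maya vs Vikram: 28–9
Maya vs Ivy: 28–9
Maya vs Jamal: 32–5
Maya vs Sam: 19–18
Maya vs Grace: 33–4
Maya beats every other candidate.

Maya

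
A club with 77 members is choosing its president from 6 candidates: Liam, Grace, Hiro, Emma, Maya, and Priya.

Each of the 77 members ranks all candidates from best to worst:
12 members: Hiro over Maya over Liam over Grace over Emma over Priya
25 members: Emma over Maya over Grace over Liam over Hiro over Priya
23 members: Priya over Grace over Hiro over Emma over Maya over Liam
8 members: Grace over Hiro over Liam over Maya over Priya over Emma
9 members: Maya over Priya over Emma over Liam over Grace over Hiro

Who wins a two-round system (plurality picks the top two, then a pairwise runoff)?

Priya

Round 1 first-place votes: Liam 0, Grace 8, Hiro 12, Emma 25, Maya 9, Priya 23. Emma and Priya advance.
Runoff: Emma is ranked above Priya on 37 ballots, Priya above Emma on 40.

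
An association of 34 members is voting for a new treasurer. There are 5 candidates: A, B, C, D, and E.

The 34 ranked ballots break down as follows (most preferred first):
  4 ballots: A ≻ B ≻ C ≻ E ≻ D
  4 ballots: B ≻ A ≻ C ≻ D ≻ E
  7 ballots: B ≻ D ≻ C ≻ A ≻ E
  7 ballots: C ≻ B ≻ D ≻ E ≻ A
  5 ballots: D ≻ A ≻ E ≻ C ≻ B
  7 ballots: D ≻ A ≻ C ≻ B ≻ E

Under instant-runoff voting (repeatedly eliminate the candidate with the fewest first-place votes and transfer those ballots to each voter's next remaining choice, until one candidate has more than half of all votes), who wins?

Round 1: A 4, B 11, C 7, D 12, E 0. E eliminated.
Round 2: A 4, B 11, C 7, D 12. A eliminated.
Round 3: B 15, C 7, D 12. C eliminated.
Round 4: B 22, D 12. B has a majority (≥18).

B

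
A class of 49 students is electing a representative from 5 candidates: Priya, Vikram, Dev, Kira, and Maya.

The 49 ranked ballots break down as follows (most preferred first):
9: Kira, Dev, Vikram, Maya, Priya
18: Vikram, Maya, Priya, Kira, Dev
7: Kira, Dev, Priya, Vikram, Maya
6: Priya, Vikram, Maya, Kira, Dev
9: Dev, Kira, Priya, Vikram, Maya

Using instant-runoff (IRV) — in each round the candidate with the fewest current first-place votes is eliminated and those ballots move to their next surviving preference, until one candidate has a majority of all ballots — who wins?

Round 1: Priya 6, Vikram 18, Dev 9, Kira 16, Maya 0. Maya eliminated.
Round 2: Priya 6, Vikram 18, Dev 9, Kira 16. Priya eliminated.
Round 3: Vikram 24, Dev 9, Kira 16. Dev eliminated.
Round 4: Vikram 24, Kira 25. Kira has a majority (≥25).

Kira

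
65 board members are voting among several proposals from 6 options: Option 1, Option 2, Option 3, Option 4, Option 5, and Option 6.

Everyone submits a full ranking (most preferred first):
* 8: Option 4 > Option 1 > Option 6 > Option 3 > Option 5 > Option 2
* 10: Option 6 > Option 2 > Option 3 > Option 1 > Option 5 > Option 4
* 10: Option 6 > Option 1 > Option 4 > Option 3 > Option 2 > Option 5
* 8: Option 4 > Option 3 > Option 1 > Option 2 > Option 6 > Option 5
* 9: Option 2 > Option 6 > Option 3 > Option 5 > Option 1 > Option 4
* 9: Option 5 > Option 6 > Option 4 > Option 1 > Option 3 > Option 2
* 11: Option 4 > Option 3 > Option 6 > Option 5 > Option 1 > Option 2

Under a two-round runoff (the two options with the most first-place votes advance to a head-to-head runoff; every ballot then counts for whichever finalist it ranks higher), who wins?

Round 1 first-place votes: Option 1 0, Option 2 9, Option 3 0, Option 4 27, Option 5 9, Option 6 20. Option 4 and Option 6 advance.
Runoff: Option 4 is ranked above Option 6 on 27 ballots, Option 6 above Option 4 on 38.

Option 6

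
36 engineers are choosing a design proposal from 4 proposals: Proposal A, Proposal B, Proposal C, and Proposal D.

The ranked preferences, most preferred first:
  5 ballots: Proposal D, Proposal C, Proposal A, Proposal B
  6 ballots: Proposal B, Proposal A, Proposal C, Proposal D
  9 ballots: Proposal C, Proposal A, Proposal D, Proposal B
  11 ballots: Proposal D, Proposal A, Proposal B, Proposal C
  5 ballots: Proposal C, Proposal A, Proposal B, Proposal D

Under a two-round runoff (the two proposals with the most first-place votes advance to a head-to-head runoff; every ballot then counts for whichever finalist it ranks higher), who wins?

Round 1 first-place votes: Proposal A 0, Proposal B 6, Proposal C 14, Proposal D 16. Proposal D and Proposal C advance.
Runoff: Proposal D is ranked above Proposal C on 16 ballots, Proposal C above Proposal D on 20.

Proposal C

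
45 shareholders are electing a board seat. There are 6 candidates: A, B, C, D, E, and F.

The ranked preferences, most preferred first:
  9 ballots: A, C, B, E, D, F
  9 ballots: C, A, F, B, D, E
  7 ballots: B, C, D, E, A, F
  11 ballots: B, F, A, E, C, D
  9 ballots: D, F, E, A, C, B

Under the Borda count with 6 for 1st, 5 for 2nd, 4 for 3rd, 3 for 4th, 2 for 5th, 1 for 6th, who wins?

A: 9×6 + 9×5 + 7×2 + 11×4 + 9×3 = 184
B: 9×4 + 9×3 + 7×6 + 11×6 + 9×1 = 180
C: 9×5 + 9×6 + 7×5 + 11×2 + 9×2 = 174
D: 9×2 + 9×2 + 7×4 + 11×1 + 9×6 = 129
E: 9×3 + 9×1 + 7×3 + 11×3 + 9×4 = 126
F: 9×1 + 9×4 + 7×1 + 11×5 + 9×5 = 152

A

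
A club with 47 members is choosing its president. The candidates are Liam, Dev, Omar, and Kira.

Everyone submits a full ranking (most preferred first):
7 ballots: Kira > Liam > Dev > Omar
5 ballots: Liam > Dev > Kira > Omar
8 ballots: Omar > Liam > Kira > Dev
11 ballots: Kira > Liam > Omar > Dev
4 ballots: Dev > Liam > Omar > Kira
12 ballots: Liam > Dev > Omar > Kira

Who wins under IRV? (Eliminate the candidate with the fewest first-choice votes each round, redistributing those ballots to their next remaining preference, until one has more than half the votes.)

Liam

Round 1: Liam 17, Dev 4, Omar 8, Kira 18. Dev eliminated.
Round 2: Liam 21, Omar 8, Kira 18. Omar eliminated.
Round 3: Liam 29, Kira 18. Liam has a majority (≥24).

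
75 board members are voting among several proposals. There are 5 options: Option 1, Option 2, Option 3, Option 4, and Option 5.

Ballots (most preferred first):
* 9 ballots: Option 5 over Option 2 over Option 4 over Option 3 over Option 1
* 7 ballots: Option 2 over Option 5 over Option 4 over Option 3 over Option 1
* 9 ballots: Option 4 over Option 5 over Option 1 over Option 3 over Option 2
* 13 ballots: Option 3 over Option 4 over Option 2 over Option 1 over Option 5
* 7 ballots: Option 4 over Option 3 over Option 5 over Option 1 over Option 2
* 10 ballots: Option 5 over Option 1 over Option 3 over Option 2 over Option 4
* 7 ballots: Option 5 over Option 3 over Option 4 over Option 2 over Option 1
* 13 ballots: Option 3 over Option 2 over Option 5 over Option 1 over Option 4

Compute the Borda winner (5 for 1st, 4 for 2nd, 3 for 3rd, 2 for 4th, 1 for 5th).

Option 1: 9×1 + 7×1 + 9×3 + 13×2 + 7×2 + 10×4 + 7×1 + 13×2 = 156
Option 2: 9×4 + 7×5 + 9×1 + 13×3 + 7×1 + 10×2 + 7×2 + 13×4 = 212
Option 3: 9×2 + 7×2 + 9×2 + 13×5 + 7×4 + 10×3 + 7×4 + 13×5 = 266
Option 4: 9×3 + 7×3 + 9×5 + 13×4 + 7×5 + 10×1 + 7×3 + 13×1 = 224
Option 5: 9×5 + 7×4 + 9×4 + 13×1 + 7×3 + 10×5 + 7×5 + 13×3 = 267

Option 5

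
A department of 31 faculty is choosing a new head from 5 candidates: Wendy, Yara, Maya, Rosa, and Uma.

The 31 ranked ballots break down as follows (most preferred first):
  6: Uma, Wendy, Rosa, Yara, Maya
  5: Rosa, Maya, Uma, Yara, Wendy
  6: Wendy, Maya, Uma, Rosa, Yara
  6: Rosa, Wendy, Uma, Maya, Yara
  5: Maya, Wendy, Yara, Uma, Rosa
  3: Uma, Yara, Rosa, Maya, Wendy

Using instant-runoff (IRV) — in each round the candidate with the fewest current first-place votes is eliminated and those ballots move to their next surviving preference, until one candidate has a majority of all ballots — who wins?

Round 1: Wendy 6, Yara 0, Maya 5, Rosa 11, Uma 9. Yara eliminated.
Round 2: Wendy 6, Maya 5, Rosa 11, Uma 9. Maya eliminated.
Round 3: Wendy 11, Rosa 11, Uma 9. Uma eliminated.
Round 4: Wendy 17, Rosa 14. Wendy has a majority (≥16).

Wendy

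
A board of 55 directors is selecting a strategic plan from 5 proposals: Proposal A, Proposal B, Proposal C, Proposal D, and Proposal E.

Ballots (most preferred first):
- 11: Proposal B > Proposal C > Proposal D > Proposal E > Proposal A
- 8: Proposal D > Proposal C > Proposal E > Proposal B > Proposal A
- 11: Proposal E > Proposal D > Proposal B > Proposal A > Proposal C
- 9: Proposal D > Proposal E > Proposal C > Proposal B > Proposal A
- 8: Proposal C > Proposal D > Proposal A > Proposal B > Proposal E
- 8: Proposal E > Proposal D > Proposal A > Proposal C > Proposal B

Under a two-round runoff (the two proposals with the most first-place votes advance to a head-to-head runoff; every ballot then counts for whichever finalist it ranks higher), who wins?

Round 1 first-place votes: Proposal A 0, Proposal B 11, Proposal C 8, Proposal D 17, Proposal E 19. Proposal E and Proposal D advance.
Runoff: Proposal E is ranked above Proposal D on 19 ballots, Proposal D above Proposal E on 36.

Proposal D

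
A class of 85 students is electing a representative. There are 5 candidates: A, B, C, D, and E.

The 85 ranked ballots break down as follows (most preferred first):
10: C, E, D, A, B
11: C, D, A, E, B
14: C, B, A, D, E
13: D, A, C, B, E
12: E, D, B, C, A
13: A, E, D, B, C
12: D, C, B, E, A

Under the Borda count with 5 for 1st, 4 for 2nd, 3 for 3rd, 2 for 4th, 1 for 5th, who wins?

A: 10×2 + 11×3 + 14×3 + 13×4 + 12×1 + 13×5 + 12×1 = 236
B: 10×1 + 11×1 + 14×4 + 13×2 + 12×3 + 13×2 + 12×3 = 201
C: 10×5 + 11×5 + 14×5 + 13×3 + 12×2 + 13×1 + 12×4 = 299
D: 10×3 + 11×4 + 14×2 + 13×5 + 12×4 + 13×3 + 12×5 = 314
E: 10×4 + 11×2 + 14×1 + 13×1 + 12×5 + 13×4 + 12×2 = 225

D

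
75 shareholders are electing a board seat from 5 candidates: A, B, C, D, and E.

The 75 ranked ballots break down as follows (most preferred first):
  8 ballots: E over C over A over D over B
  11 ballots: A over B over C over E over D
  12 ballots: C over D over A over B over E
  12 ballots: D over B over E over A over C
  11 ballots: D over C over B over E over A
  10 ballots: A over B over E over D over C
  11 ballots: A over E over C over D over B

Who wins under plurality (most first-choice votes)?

A

First-place votes: A 32, B 0, C 12, D 23, E 8.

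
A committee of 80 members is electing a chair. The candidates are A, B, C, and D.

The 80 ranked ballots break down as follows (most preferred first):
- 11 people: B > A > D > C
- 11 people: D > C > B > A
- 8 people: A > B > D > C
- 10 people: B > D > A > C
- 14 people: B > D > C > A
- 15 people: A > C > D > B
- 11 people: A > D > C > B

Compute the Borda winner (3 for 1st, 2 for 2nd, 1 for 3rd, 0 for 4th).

A: 11×2 + 11×0 + 8×3 + 10×1 + 14×0 + 15×3 + 11×3 = 134
B: 11×3 + 11×1 + 8×2 + 10×3 + 14×3 + 15×0 + 11×0 = 132
C: 11×0 + 11×2 + 8×0 + 10×0 + 14×1 + 15×2 + 11×1 = 77
D: 11×1 + 11×3 + 8×1 + 10×2 + 14×2 + 15×1 + 11×2 = 137

D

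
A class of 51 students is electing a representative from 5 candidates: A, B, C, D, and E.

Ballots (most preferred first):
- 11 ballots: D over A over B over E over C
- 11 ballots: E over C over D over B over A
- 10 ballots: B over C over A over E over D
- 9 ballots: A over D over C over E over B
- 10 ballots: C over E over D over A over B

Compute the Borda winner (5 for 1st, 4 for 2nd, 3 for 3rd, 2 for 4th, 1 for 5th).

C

A: 11×4 + 11×1 + 10×3 + 9×5 + 10×2 = 150
B: 11×3 + 11×2 + 10×5 + 9×1 + 10×1 = 124
C: 11×1 + 11×4 + 10×4 + 9×3 + 10×5 = 172
D: 11×5 + 11×3 + 10×1 + 9×4 + 10×3 = 164
E: 11×2 + 11×5 + 10×2 + 9×2 + 10×4 = 155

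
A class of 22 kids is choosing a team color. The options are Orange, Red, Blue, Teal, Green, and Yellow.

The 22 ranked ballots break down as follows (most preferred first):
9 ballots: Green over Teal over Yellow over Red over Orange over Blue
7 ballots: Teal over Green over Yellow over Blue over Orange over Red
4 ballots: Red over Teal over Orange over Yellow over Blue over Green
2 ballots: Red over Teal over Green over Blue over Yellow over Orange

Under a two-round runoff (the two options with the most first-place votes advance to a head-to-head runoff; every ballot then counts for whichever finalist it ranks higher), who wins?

Teal

Round 1 first-place votes: Orange 0, Red 6, Blue 0, Teal 7, Green 9, Yellow 0. Green and Teal advance.
Runoff: Green is ranked above Teal on 9 ballots, Teal above Green on 13.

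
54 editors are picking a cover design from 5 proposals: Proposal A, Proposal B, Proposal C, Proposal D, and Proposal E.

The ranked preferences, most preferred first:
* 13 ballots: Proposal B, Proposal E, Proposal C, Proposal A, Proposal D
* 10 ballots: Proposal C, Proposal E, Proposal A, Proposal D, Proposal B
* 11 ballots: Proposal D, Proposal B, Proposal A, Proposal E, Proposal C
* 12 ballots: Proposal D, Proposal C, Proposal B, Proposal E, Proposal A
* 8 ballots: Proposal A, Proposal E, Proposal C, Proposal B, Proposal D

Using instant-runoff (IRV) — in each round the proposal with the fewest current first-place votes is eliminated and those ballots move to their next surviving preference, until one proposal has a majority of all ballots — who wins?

Proposal C

Round 1: Proposal A 8, Proposal B 13, Proposal C 10, Proposal D 23, Proposal E 0. Proposal E eliminated.
Round 2: Proposal A 8, Proposal B 13, Proposal C 10, Proposal D 23. Proposal A eliminated.
Round 3: Proposal B 13, Proposal C 18, Proposal D 23. Proposal B eliminated.
Round 4: Proposal C 31, Proposal D 23. Proposal C has a majority (≥28).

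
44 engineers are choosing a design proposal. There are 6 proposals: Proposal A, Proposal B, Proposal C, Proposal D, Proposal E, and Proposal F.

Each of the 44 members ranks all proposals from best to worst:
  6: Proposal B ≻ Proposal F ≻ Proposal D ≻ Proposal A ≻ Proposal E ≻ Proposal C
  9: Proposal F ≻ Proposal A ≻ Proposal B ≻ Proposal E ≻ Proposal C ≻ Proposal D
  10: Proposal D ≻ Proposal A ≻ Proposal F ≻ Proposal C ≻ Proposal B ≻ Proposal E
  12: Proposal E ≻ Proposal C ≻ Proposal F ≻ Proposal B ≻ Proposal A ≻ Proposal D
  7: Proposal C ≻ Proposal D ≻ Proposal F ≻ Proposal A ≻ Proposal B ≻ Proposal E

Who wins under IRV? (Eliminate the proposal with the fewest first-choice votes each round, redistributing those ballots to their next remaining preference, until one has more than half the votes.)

Round 1: Proposal A 0, Proposal B 6, Proposal C 7, Proposal D 10, Proposal E 12, Proposal F 9. Proposal A eliminated.
Round 2: Proposal B 6, Proposal C 7, Proposal D 10, Proposal E 12, Proposal F 9. Proposal B eliminated.
Round 3: Proposal C 7, Proposal D 10, Proposal E 12, Proposal F 15. Proposal C eliminated.
Round 4: Proposal D 17, Proposal E 12, Proposal F 15. Proposal E eliminated.
Round 5: Proposal D 17, Proposal F 27. Proposal F has a majority (≥23).

Proposal F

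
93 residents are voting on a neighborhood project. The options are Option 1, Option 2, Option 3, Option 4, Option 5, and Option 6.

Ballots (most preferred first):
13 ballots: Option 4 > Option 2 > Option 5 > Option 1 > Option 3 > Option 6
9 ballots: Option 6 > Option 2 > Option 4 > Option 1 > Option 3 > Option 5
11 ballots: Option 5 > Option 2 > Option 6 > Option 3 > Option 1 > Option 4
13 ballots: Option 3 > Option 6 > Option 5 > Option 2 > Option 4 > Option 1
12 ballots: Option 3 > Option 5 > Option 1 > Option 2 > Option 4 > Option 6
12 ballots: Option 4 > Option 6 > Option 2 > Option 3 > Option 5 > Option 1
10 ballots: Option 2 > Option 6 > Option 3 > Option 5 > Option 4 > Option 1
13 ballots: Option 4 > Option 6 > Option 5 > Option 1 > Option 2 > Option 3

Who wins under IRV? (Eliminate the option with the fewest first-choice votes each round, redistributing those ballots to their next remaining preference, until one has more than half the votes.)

Round 1: Option 1 0, Option 2 10, Option 3 25, Option 4 38, Option 5 11, Option 6 9. Option 1 eliminated.
Round 2: Option 2 10, Option 3 25, Option 4 38, Option 5 11, Option 6 9. Option 6 eliminated.
Round 3: Option 2 19, Option 3 25, Option 4 38, Option 5 11. Option 5 eliminated.
Round 4: Option 2 30, Option 3 25, Option 4 38. Option 3 eliminated.
Round 5: Option 2 55, Option 4 38. Option 2 has a majority (≥47).

Option 2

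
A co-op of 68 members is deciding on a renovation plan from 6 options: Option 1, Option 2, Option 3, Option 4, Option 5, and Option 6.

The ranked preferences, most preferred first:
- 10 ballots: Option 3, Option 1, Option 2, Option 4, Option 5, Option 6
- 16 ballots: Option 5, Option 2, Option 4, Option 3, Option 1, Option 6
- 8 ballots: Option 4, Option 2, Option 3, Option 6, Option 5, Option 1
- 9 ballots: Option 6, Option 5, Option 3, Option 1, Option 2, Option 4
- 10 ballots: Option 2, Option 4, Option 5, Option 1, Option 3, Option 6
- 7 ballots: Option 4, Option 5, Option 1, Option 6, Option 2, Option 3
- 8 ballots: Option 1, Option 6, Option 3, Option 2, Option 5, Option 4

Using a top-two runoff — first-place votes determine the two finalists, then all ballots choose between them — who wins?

Option 4

Round 1 first-place votes: Option 1 8, Option 2 10, Option 3 10, Option 4 15, Option 5 16, Option 6 9. Option 5 and Option 4 advance.
Runoff: Option 5 is ranked above Option 4 on 33 ballots, Option 4 above Option 5 on 35.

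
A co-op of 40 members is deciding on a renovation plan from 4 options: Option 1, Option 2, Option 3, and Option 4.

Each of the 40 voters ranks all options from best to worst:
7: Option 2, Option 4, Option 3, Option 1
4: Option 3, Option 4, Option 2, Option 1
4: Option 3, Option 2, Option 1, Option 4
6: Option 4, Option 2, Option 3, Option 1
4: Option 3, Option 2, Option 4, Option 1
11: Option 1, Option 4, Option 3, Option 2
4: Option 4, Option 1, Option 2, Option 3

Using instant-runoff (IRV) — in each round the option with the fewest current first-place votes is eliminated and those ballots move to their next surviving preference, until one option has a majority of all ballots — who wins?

Option 4

Round 1: Option 1 11, Option 2 7, Option 3 12, Option 4 10. Option 2 eliminated.
Round 2: Option 1 11, Option 3 12, Option 4 17. Option 1 eliminated.
Round 3: Option 3 12, Option 4 28. Option 4 has a majority (≥21).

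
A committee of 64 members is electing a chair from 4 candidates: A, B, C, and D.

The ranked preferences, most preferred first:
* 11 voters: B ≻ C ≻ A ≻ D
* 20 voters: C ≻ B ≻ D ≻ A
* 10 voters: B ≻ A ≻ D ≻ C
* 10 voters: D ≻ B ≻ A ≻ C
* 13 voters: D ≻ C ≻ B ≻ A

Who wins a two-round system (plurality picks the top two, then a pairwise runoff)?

B

Round 1 first-place votes: A 0, B 21, C 20, D 23. D and B advance.
Runoff: D is ranked above B on 23 ballots, B above D on 41.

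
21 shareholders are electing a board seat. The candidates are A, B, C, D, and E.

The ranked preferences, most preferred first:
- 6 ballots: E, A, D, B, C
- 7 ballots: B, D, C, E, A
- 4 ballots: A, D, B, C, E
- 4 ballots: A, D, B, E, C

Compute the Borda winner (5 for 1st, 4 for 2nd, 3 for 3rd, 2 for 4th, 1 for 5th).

A: 6×4 + 7×1 + 4×5 + 4×5 = 71
B: 6×2 + 7×5 + 4×3 + 4×3 = 71
C: 6×1 + 7×3 + 4×2 + 4×1 = 39
D: 6×3 + 7×4 + 4×4 + 4×4 = 78
E: 6×5 + 7×2 + 4×1 + 4×2 = 56

D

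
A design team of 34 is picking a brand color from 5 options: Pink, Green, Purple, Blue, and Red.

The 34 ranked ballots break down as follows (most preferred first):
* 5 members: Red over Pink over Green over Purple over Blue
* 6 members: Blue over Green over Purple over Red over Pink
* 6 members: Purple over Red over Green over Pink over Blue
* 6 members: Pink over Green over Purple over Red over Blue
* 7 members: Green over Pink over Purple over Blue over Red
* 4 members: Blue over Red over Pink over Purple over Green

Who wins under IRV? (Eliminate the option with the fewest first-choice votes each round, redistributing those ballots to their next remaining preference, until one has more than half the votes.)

Green

Round 1: Pink 6, Green 7, Purple 6, Blue 10, Red 5. Red eliminated.
Round 2: Pink 11, Green 7, Purple 6, Blue 10. Purple eliminated.
Round 3: Pink 11, Green 13, Blue 10. Blue eliminated.
Round 4: Pink 15, Green 19. Green has a majority (≥18).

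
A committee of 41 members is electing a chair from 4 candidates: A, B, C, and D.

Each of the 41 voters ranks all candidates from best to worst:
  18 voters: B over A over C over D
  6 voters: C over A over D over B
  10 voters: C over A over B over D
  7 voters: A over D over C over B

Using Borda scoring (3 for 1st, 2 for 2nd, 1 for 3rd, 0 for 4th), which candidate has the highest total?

A

A: 18×2 + 6×2 + 10×2 + 7×3 = 89
B: 18×3 + 6×0 + 10×1 + 7×0 = 64
C: 18×1 + 6×3 + 10×3 + 7×1 = 73
D: 18×0 + 6×1 + 10×0 + 7×2 = 20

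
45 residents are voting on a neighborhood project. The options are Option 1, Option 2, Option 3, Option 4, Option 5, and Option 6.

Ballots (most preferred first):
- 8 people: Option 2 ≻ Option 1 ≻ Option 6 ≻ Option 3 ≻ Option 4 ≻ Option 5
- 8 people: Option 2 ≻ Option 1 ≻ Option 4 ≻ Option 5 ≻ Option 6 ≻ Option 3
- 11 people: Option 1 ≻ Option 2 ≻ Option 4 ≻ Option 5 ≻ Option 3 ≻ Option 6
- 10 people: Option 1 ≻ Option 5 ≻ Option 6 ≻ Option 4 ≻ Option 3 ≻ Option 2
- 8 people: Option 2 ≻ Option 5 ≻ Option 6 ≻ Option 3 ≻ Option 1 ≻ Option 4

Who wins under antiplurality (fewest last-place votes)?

Option 1

Last-place votes: Option 1 0, Option 2 10, Option 3 8, Option 4 8, Option 5 8, Option 6 11.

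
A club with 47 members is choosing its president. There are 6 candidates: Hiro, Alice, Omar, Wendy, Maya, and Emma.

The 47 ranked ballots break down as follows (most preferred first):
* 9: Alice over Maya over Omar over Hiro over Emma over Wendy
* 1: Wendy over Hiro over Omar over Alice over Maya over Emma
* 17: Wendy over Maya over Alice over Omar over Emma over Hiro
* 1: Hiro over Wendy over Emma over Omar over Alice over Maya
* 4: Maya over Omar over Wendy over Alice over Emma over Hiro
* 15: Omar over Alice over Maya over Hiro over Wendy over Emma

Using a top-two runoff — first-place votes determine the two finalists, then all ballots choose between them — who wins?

Round 1 first-place votes: Hiro 1, Alice 9, Omar 15, Wendy 18, Maya 4, Emma 0. Wendy and Omar advance.
Runoff: Wendy is ranked above Omar on 19 ballots, Omar above Wendy on 28.

Omar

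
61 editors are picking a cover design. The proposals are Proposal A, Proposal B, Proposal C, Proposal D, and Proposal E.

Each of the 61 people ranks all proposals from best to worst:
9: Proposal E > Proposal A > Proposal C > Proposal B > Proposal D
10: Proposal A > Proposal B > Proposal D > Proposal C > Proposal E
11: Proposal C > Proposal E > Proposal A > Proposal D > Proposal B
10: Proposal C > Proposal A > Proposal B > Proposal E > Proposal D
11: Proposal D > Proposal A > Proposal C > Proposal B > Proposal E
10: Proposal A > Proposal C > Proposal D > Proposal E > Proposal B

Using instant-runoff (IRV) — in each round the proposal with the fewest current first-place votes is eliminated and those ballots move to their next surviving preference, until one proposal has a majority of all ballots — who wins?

Proposal A

Round 1: Proposal A 20, Proposal B 0, Proposal C 21, Proposal D 11, Proposal E 9. Proposal B eliminated.
Round 2: Proposal A 20, Proposal C 21, Proposal D 11, Proposal E 9. Proposal E eliminated.
Round 3: Proposal A 29, Proposal C 21, Proposal D 11. Proposal D eliminated.
Round 4: Proposal A 40, Proposal C 21. Proposal A has a majority (≥31).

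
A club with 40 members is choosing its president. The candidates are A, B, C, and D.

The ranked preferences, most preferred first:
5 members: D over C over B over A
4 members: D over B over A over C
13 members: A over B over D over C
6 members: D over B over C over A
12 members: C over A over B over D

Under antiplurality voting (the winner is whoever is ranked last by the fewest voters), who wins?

B

Last-place votes: A 11, B 0, C 17, D 12.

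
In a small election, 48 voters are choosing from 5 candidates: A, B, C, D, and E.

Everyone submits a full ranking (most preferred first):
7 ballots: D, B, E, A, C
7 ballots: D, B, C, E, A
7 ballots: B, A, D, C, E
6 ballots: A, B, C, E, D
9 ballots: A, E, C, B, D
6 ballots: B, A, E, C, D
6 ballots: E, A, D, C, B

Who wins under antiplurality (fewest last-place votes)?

Last-place votes: A 7, B 6, C 7, D 21, E 7.

B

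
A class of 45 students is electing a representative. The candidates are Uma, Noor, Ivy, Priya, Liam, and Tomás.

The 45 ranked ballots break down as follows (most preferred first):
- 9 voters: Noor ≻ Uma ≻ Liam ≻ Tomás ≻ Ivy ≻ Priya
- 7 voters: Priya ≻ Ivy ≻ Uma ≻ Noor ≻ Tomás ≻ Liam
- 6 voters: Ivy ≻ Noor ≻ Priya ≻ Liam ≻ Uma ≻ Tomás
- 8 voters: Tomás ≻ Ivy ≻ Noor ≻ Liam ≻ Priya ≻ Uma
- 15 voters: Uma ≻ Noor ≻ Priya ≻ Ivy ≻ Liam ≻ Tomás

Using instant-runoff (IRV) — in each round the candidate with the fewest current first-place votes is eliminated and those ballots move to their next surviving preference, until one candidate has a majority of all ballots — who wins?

Round 1: Uma 15, Noor 9, Ivy 6, Priya 7, Liam 0, Tomás 8. Liam eliminated.
Round 2: Uma 15, Noor 9, Ivy 6, Priya 7, Tomás 8. Ivy eliminated.
Round 3: Uma 15, Noor 15, Priya 7, Tomás 8. Priya eliminated.
Round 4: Uma 22, Noor 15, Tomás 8. Tomás eliminated.
Round 5: Uma 22, Noor 23. Noor has a majority (≥23).

Noor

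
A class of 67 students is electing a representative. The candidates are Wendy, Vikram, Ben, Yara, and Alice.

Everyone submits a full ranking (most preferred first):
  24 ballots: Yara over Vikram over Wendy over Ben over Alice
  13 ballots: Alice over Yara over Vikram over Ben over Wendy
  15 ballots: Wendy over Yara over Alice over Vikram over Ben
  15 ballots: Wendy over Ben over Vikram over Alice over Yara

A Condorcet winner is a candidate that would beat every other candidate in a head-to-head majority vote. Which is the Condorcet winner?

Yara vs Wendy: 37–30
Yara vs Vikram: 52–15
Yara vs Ben: 52–15
Yara vs Alice: 39–28
Yara beats every other candidate.

Yara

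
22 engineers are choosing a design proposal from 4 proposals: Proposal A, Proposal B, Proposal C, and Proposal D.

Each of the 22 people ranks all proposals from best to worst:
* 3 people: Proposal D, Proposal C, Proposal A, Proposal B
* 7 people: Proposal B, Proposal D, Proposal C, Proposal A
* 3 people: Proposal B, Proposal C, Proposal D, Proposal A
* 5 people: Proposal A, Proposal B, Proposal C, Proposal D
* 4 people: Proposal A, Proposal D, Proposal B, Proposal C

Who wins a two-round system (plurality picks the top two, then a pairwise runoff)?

Round 1 first-place votes: Proposal A 9, Proposal B 10, Proposal C 0, Proposal D 3. Proposal B and Proposal A advance.
Runoff: Proposal B is ranked above Proposal A on 10 ballots, Proposal A above Proposal B on 12.

Proposal A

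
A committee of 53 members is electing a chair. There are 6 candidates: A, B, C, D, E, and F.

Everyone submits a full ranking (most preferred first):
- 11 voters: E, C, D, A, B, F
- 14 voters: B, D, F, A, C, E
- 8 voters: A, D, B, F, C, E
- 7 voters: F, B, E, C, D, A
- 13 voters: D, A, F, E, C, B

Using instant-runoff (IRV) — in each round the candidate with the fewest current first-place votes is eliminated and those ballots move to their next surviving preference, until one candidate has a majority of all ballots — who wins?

D

Round 1: A 8, B 14, C 0, D 13, E 11, F 7. C eliminated.
Round 2: A 8, B 14, D 13, E 11, F 7. F eliminated.
Round 3: A 8, B 21, D 13, E 11. A eliminated.
Round 4: B 21, D 21, E 11. E eliminated.
Round 5: B 21, D 32. D has a majority (≥27).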